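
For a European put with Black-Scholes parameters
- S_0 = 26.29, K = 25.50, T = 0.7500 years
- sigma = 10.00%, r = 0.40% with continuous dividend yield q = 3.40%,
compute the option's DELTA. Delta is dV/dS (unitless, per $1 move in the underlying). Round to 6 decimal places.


d1 = 0.1357949377; d2 = 0.0491923973
phi(d1) = 0.3952808849; exp(-qT) = 0.9748223790; exp(-rT) = 0.9970044955
N(-d1) = 0.4459916966
Delta = -exp(-qT) * N(-d1) = -0.9748223790 * 0.4459916966 = -0.434763

Answer: Delta = -0.434763


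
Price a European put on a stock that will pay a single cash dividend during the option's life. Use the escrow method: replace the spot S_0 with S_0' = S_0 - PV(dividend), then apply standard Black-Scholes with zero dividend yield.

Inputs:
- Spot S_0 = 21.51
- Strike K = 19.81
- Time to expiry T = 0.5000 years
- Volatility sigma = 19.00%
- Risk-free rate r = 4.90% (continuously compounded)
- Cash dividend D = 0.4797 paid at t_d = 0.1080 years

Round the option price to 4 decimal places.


PV(D) = D * exp(-r * t_d) = 0.4797 * 0.99472198 = 0.47716813
S_0' = S_0 - PV(D) = 21.5100 - 0.47716813 = 21.03283187
d1 = (ln(S_0'/K) + (r + sigma^2/2)*T) / (sigma*sqrt(T)) = 0.69536716
d2 = d1 - sigma*sqrt(T) = 0.56101687
exp(-rT) = 0.97579769
N(-d1) = 0.24341262; N(-d2) = 0.28739302
P = K * exp(-rT) * N(-d2) - S_0' * N(-d1) = 19.8100 * 0.97579769 * 0.28739302 - 21.03283187 * 0.24341262 = 0.4358

Answer: Price = 0.4358


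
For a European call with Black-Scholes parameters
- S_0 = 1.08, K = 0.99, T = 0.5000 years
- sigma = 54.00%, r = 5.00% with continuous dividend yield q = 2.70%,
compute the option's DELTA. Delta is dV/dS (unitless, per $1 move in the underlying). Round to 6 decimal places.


Answer: Delta = 0.664224

Derivation:
d1 = 0.4489116557; d2 = 0.0670739939
phi(d1) = 0.3607033619; exp(-qT) = 0.9865907163; exp(-rT) = 0.9753099120
N(d1) = 0.6732523062
Delta = exp(-qT) * N(d1) = 0.9865907163 * 0.6732523062 = 0.664224


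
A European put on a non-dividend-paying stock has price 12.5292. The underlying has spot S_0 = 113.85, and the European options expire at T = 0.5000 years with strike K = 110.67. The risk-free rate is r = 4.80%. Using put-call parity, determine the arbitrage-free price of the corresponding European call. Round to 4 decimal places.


Answer: Call price = 18.3337

Derivation:
Put-call parity: C - P = S_0 * exp(-qT) - K * exp(-rT).
S_0 * exp(-qT) = 113.8500 * 1.00000000 = 113.85000000
K * exp(-rT) = 110.6700 * 0.97628571 = 108.04553950
C = P + S*exp(-qT) - K*exp(-rT)
C = 12.5292 + 113.85000000 - 108.04553950 = 18.3337


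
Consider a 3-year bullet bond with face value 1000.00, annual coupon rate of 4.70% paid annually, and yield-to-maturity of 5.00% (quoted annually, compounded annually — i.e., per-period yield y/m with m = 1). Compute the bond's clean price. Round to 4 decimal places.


Coupon per period c = face * coupon_rate / m = 47.000000
Periods per year m = 1; per-period yield y/m = 0.050000
Number of cashflows N = 3
Cashflows (t years, CF_t, discount factor 1/(1+y/m)^(m*t), PV):
  t = 1.0000: CF_t = 47.000000, DF = 0.952381, PV = 44.761905
  t = 2.0000: CF_t = 47.000000, DF = 0.907029, PV = 42.630385
  t = 3.0000: CF_t = 1047.000000, DF = 0.863838, PV = 904.437966
Price P = sum_t PV_t = 991.830256

Answer: Price = 991.8303


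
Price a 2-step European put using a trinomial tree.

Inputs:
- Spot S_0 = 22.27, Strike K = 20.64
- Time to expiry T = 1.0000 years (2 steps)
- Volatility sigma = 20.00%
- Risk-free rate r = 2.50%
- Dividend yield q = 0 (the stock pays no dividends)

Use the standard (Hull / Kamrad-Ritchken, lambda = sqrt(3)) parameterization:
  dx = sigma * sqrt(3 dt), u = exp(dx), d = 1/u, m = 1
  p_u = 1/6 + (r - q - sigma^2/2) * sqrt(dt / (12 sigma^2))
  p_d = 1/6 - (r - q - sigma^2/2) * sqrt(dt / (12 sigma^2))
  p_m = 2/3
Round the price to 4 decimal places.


dt = T/N = 0.500000; dx = sigma*sqrt(3*dt) = 0.244949
u = exp(dx) = 1.277556; d = 1/u = 0.782744
p_u = 0.171770, p_m = 0.666667, p_d = 0.161564
Discount per step: exp(-r*dt) = 0.987578
Stock lattice S(k, j) with j the centered position index:
  k=0: S(0,+0) = 22.2700
  k=1: S(1,-1) = 17.4317; S(1,+0) = 22.2700; S(1,+1) = 28.4512
  k=2: S(2,-2) = 13.6446; S(2,-1) = 17.4317; S(2,+0) = 22.2700; S(2,+1) = 28.4512; S(2,+2) = 36.3480
Terminal payoffs V(N, j) = max(K - S_T, 0):
  V(2,-2) = 6.995418; V(2,-1) = 3.208280; V(2,+0) = 0.000000; V(2,+1) = 0.000000; V(2,+2) = 0.000000
Backward induction: V(k, j) = exp(-r*dt) * [p_u * V(k+1, j+1) + p_m * V(k+1, j) + p_d * V(k+1, j-1)]
  V(1,-1) = exp(-r*dt) * [p_u*0.000000 + p_m*3.208280 + p_d*6.995418] = 3.228449
  V(1,+0) = exp(-r*dt) * [p_u*0.000000 + p_m*0.000000 + p_d*3.208280] = 0.511902
  V(1,+1) = exp(-r*dt) * [p_u*0.000000 + p_m*0.000000 + p_d*0.000000] = 0.000000
  V(0,+0) = exp(-r*dt) * [p_u*0.000000 + p_m*0.511902 + p_d*3.228449] = 0.852149

Answer: Price = V(0,0) = 0.8521


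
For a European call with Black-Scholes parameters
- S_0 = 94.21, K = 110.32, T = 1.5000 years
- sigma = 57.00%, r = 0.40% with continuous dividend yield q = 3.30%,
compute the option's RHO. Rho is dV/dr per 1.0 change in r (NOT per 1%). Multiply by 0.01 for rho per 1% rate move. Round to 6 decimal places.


Answer: Rho = 43.080486

Derivation:
d1 = 0.0606157028; d2 = -0.6374888738
phi(d1) = 0.3982100437; exp(-qT) = 0.9517051581; exp(-rT) = 0.9940179641
N(d2) = 0.2619032275
Rho = K*T*exp(-rT)*N(d2) = 110.3200 * 1.5000 * 0.9940179641 * 0.2619032275 = 43.080486


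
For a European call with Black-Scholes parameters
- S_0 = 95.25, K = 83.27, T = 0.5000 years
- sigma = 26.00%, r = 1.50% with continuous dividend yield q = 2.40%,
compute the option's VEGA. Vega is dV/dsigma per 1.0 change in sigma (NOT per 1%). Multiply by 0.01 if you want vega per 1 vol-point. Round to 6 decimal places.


Answer: Vega = 19.300479

Derivation:
d1 = 0.7985774277; d2 = 0.6147296646
phi(d1) = 0.2900211327; exp(-qT) = 0.9880717129; exp(-rT) = 0.9925280548
Vega = S * exp(-qT) * phi(d1) * sqrt(T) = 95.2500 * 0.9880717129 * 0.2900211327 * 0.7071067812 = 19.300479


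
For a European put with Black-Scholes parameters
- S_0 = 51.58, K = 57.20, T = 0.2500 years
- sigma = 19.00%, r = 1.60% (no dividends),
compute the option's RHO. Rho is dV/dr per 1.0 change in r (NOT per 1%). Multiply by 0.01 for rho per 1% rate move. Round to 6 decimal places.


Answer: Rho = -12.292034

Derivation:
d1 = -0.9990252414; d2 = -1.0940252414
phi(d1) = 0.2422065875; exp(-qT) = 1.0000000000; exp(-rT) = 0.9960079893
N(-d2) = 0.8630280460
Rho = -K*T*exp(-rT)*N(-d2) = -57.2000 * 0.2500 * 0.9960079893 * 0.8630280460 = -12.292034


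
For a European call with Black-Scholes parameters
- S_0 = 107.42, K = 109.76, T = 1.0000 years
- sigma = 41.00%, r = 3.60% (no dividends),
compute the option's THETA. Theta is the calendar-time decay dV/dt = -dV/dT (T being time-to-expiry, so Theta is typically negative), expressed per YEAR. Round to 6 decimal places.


Answer: Theta = -10.184164

Derivation:
d1 = 0.2402444402; d2 = -0.1697555598
phi(d1) = 0.3875938644; exp(-qT) = 1.0000000000; exp(-rT) = 0.9646402935
Theta = -S*exp(-qT)*phi(d1)*sigma/(2*sqrt(T)) - r*K*exp(-rT)*N(d2) + q*S*exp(-qT)*N(d1)
N(d1) = 0.5949296180; N(d2) = 0.4326011889; sqrt(T) = 1.0000000000
Term 1 = -107.4200 * 1.0000000000 * 0.3875938644 * 0.4100 / (2 * 1.0000000000) = -8.5352432473
Term 2 = -0.0360 * 109.7600 * 0.9646402935 * 0.4326011889 = -1.6489204586
Term 3 = 0 (no dividend yield, q = 0)
Theta = -8.5352432473 + (-1.6489204586) + (0.0000000000) = -10.184164


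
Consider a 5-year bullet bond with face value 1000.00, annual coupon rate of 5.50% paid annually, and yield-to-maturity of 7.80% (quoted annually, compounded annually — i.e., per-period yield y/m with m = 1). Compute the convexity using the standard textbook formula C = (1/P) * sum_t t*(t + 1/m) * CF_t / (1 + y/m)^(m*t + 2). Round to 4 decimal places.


Coupon per period c = face * coupon_rate / m = 55.000000
Periods per year m = 1; per-period yield y/m = 0.078000
Number of cashflows N = 5
Cashflows (t years, CF_t, discount factor 1/(1+y/m)^(m*t), PV):
  t = 1.0000: CF_t = 55.000000, DF = 0.927644, PV = 51.020408
  t = 2.0000: CF_t = 55.000000, DF = 0.860523, PV = 47.328765
  t = 3.0000: CF_t = 55.000000, DF = 0.798259, PV = 43.904234
  t = 4.0000: CF_t = 55.000000, DF = 0.740500, PV = 40.727490
  t = 5.0000: CF_t = 1055.000000, DF = 0.686920, PV = 724.700658
Price P = sum_t PV_t = 907.681555
Convexity numerator sum_t t*(t + 1/m) * CF_t / (1+y/m)^(m*t + 2):
  t = 1.0000: term = 87.808469
  t = 2.0000: term = 244.364940
  t = 3.0000: term = 453.367236
  t = 4.0000: term = 700.938831
  t = 5.0000: term = 18708.647333
Convexity = (1/P) * sum = 20195.126809 / 907.681555 = 22.249132

Answer: Convexity = 22.2491


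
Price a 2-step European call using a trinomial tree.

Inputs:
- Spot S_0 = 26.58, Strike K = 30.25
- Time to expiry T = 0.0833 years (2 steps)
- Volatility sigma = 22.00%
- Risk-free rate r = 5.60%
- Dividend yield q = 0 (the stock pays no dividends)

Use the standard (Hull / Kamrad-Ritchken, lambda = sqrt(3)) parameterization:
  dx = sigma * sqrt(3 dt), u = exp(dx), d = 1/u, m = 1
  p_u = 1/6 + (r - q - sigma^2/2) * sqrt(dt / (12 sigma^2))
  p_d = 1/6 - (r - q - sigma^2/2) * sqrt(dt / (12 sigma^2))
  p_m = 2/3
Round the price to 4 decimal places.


Answer: Price = V(0,0) = 0.0245

Derivation:
dt = T/N = 0.041650; dx = sigma*sqrt(3*dt) = 0.077766
u = exp(dx) = 1.080870; d = 1/u = 0.925181
p_u = 0.175182, p_m = 0.666667, p_d = 0.158151
Discount per step: exp(-r*dt) = 0.997670
Stock lattice S(k, j) with j the centered position index:
  k=0: S(0,+0) = 26.5800
  k=1: S(1,-1) = 24.5913; S(1,+0) = 26.5800; S(1,+1) = 28.7295
  k=2: S(2,-2) = 22.7514; S(2,-1) = 24.5913; S(2,+0) = 26.5800; S(2,+1) = 28.7295; S(2,+2) = 31.0529
Terminal payoffs V(N, j) = max(S_T - K, 0):
  V(2,-2) = 0.000000; V(2,-1) = 0.000000; V(2,+0) = 0.000000; V(2,+1) = 0.000000; V(2,+2) = 0.802876
Backward induction: V(k, j) = exp(-r*dt) * [p_u * V(k+1, j+1) + p_m * V(k+1, j) + p_d * V(k+1, j-1)]
  V(1,-1) = exp(-r*dt) * [p_u*0.000000 + p_m*0.000000 + p_d*0.000000] = 0.000000
  V(1,+0) = exp(-r*dt) * [p_u*0.000000 + p_m*0.000000 + p_d*0.000000] = 0.000000
  V(1,+1) = exp(-r*dt) * [p_u*0.802876 + p_m*0.000000 + p_d*0.000000] = 0.140322
  V(0,+0) = exp(-r*dt) * [p_u*0.140322 + p_m*0.000000 + p_d*0.000000] = 0.024525


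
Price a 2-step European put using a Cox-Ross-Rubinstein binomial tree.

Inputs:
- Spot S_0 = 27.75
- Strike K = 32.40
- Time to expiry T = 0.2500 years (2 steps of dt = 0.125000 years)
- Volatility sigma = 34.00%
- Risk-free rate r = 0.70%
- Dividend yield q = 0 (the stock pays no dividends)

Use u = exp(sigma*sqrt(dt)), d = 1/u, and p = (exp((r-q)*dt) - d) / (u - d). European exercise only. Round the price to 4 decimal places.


dt = T/N = 0.125000
u = exp(sigma*sqrt(dt)) = 1.127732; d = 1/u = 0.886736
p = (exp((r-q)*dt) - d) / (u - d) = 0.473616
Discount per step: exp(-r*dt) = 0.999125
Stock lattice S(k, i) with i counting down-moves:
  k=0: S(0,0) = 27.7500
  k=1: S(1,0) = 31.2946; S(1,1) = 24.6069
  k=2: S(2,0) = 35.2919; S(2,1) = 27.7500; S(2,2) = 21.8198
Terminal payoffs V(N, i) = max(K - S_T, 0):
  V(2,0) = 0.000000; V(2,1) = 4.650000; V(2,2) = 10.580162
Backward induction: V(k, i) = exp(-r*dt) * [p * V(k+1, i) + (1-p) * V(k+1, i+1)].
  V(1,0) = exp(-r*dt) * [p*0.000000 + (1-p)*4.650000] = 2.445543
  V(1,1) = exp(-r*dt) * [p*4.650000 + (1-p)*10.580162] = 7.764743
  V(0,0) = exp(-r*dt) * [p*2.445543 + (1-p)*7.764743] = 5.240894

Answer: Price = V(0,0) = 5.2409


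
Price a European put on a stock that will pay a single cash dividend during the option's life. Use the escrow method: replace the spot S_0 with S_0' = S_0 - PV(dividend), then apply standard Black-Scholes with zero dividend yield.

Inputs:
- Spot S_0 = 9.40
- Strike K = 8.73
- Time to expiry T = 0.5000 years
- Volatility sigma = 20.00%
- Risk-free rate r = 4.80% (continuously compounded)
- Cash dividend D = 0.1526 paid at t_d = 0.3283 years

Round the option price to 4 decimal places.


PV(D) = D * exp(-r * t_d) = 0.1526 * 0.98436511 = 0.15021412
S_0' = S_0 - PV(D) = 9.4000 - 0.15021412 = 9.24978588
d1 = (ln(S_0'/K) + (r + sigma^2/2)*T) / (sigma*sqrt(T)) = 0.64937175
d2 = d1 - sigma*sqrt(T) = 0.50795039
exp(-rT) = 0.97628571
N(-d1) = 0.25804906; N(-d2) = 0.30574407
P = K * exp(-rT) * N(-d2) - S_0' * N(-d1) = 8.7300 * 0.97628571 * 0.30574407 - 9.24978588 * 0.25804906 = 0.2190

Answer: Price = 0.2190


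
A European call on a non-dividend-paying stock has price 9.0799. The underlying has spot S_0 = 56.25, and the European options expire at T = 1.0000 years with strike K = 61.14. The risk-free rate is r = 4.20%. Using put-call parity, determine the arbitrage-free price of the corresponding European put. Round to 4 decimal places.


Answer: Put price = 11.4552

Derivation:
Put-call parity: C - P = S_0 * exp(-qT) - K * exp(-rT).
S_0 * exp(-qT) = 56.2500 * 1.00000000 = 56.25000000
K * exp(-rT) = 61.1400 * 0.95886978 = 58.62529838
P = C - S*exp(-qT) + K*exp(-rT)
P = 9.0799 - 56.25000000 + 58.62529838 = 11.4552


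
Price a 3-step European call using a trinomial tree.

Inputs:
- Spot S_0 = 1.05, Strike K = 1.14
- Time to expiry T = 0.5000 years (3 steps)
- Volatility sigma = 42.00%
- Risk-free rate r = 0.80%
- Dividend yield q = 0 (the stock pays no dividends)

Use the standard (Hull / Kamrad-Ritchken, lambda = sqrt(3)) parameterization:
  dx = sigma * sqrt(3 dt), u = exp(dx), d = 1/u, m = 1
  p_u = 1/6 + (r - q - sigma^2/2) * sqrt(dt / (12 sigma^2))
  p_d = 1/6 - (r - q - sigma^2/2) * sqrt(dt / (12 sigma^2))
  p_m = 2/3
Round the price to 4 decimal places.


dt = T/N = 0.166667; dx = sigma*sqrt(3*dt) = 0.296985
u = exp(dx) = 1.345795; d = 1/u = 0.743055
p_u = 0.144163, p_m = 0.666667, p_d = 0.189171
Discount per step: exp(-r*dt) = 0.998668
Stock lattice S(k, j) with j the centered position index:
  k=0: S(0,+0) = 1.0500
  k=1: S(1,-1) = 0.7802; S(1,+0) = 1.0500; S(1,+1) = 1.4131
  k=2: S(2,-2) = 0.5797; S(2,-1) = 0.7802; S(2,+0) = 1.0500; S(2,+1) = 1.4131; S(2,+2) = 1.9017
  k=3: S(3,-3) = 0.4308; S(3,-2) = 0.5797; S(3,-1) = 0.7802; S(3,+0) = 1.0500; S(3,+1) = 1.4131; S(3,+2) = 1.9017; S(3,+3) = 2.5593
Terminal payoffs V(N, j) = max(S_T - K, 0):
  V(3,-3) = 0.000000; V(3,-2) = 0.000000; V(3,-1) = 0.000000; V(3,+0) = 0.000000; V(3,+1) = 0.273085; V(3,+2) = 0.761722; V(3,+3) = 1.419328
Backward induction: V(k, j) = exp(-r*dt) * [p_u * V(k+1, j+1) + p_m * V(k+1, j) + p_d * V(k+1, j-1)]
  V(2,-2) = exp(-r*dt) * [p_u*0.000000 + p_m*0.000000 + p_d*0.000000] = 0.000000
  V(2,-1) = exp(-r*dt) * [p_u*0.000000 + p_m*0.000000 + p_d*0.000000] = 0.000000
  V(2,+0) = exp(-r*dt) * [p_u*0.273085 + p_m*0.000000 + p_d*0.000000] = 0.039316
  V(2,+1) = exp(-r*dt) * [p_u*0.761722 + p_m*0.273085 + p_d*0.000000] = 0.291479
  V(2,+2) = exp(-r*dt) * [p_u*1.419328 + p_m*0.761722 + p_d*0.273085] = 0.763070
  V(1,-1) = exp(-r*dt) * [p_u*0.039316 + p_m*0.000000 + p_d*0.000000] = 0.005660
  V(1,+0) = exp(-r*dt) * [p_u*0.291479 + p_m*0.039316 + p_d*0.000000] = 0.068140
  V(1,+1) = exp(-r*dt) * [p_u*0.763070 + p_m*0.291479 + p_d*0.039316] = 0.311348
  V(0,+0) = exp(-r*dt) * [p_u*0.311348 + p_m*0.068140 + p_d*0.005660] = 0.091261

Answer: Price = V(0,0) = 0.0913


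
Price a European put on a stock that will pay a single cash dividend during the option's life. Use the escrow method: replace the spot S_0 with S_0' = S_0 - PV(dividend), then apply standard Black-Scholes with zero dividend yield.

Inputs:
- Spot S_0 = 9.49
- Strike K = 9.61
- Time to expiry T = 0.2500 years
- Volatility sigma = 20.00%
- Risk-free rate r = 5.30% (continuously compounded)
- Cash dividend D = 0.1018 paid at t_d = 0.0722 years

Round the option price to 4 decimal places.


PV(D) = D * exp(-r * t_d) = 0.1018 * 0.99618071 = 0.10141120
S_0' = S_0 - PV(D) = 9.4900 - 0.10141120 = 9.38858880
d1 = (ln(S_0'/K) + (r + sigma^2/2)*T) / (sigma*sqrt(T)) = -0.05059228
d2 = d1 - sigma*sqrt(T) = -0.15059228
exp(-rT) = 0.98683739
N(-d1) = 0.52017479; N(-d2) = 0.55985133
P = K * exp(-rT) * N(-d2) - S_0' * N(-d1) = 9.6100 * 0.98683739 * 0.55985133 - 9.38858880 * 0.52017479 = 0.4256

Answer: Price = 0.4256


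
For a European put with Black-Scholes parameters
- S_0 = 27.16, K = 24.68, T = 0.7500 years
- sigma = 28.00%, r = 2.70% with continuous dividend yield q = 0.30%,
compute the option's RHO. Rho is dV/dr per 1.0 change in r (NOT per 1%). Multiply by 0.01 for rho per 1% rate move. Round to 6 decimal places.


Answer: Rho = -6.602064

Derivation:
d1 = 0.5903493256; d2 = 0.3478622125
phi(d1) = 0.3351440980; exp(-qT) = 0.9977525294; exp(-rT) = 0.9799536543
N(-d2) = 0.3639718325
Rho = -K*T*exp(-rT)*N(-d2) = -24.6800 * 0.7500 * 0.9799536543 * 0.3639718325 = -6.602064


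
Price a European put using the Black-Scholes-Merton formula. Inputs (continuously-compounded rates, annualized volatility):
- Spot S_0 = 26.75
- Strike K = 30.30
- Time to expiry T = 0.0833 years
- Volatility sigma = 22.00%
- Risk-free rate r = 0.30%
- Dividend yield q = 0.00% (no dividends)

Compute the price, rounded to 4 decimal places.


d1 = (ln(S/K) + (r - q + 0.5*sigma^2) * T) / (sigma * sqrt(T)) = -1.92685859
d2 = d1 - sigma * sqrt(T) = -1.99035442
exp(-rT) = 0.99975013; exp(-qT) = 1.00000000
P = K * exp(-rT) * N(-d2) - S_0 * exp(-qT) * N(-d1)
N(-d1) = 0.97300137; N(-d2) = 0.97672405
P = 30.3000 * 0.99975013 * 0.97672405 - 26.7500 * 1.00000000 * 0.97300137 = 3.5596

Answer: Price = 3.5596


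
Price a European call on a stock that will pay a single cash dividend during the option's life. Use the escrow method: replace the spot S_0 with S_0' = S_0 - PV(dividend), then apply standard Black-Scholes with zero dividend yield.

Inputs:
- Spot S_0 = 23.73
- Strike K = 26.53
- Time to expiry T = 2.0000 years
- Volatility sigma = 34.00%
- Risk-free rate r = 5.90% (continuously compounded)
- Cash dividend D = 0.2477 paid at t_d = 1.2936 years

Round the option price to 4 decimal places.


Answer: Price = 4.4340

Derivation:
PV(D) = D * exp(-r * t_d) = 0.2477 * 0.92651745 = 0.22949837
S_0' = S_0 - PV(D) = 23.7300 - 0.22949837 = 23.50050163
d1 = (ln(S_0'/K) + (r + sigma^2/2)*T) / (sigma*sqrt(T)) = 0.23364804
d2 = d1 - sigma*sqrt(T) = -0.24718457
exp(-rT) = 0.88869605
N(d1) = 0.59237089; N(d2) = 0.40238269
C = S_0' * N(d1) - K * exp(-rT) * N(d2) = 23.50050163 * 0.59237089 - 26.5300 * 0.88869605 * 0.40238269 = 4.4340


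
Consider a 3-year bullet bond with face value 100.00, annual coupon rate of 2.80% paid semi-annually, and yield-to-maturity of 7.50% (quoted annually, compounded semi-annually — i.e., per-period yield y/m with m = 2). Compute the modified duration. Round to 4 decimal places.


Answer: Modified duration = 2.7854

Derivation:
Coupon per period c = face * coupon_rate / m = 1.400000
Periods per year m = 2; per-period yield y/m = 0.037500
Number of cashflows N = 6
Cashflows (t years, CF_t, discount factor 1/(1+y/m)^(m*t), PV):
  t = 0.5000: CF_t = 1.400000, DF = 0.963855, PV = 1.349398
  t = 1.0000: CF_t = 1.400000, DF = 0.929017, PV = 1.300624
  t = 1.5000: CF_t = 1.400000, DF = 0.895438, PV = 1.253614
  t = 2.0000: CF_t = 1.400000, DF = 0.863073, PV = 1.208302
  t = 2.5000: CF_t = 1.400000, DF = 0.831878, PV = 1.164629
  t = 3.0000: CF_t = 101.400000, DF = 0.801810, PV = 81.303515
Price P = sum_t PV_t = 87.580082
First compute Macaulay numerator sum_t t * PV_t:
  t * PV_t at t = 0.5000: 0.674699
  t * PV_t at t = 1.0000: 1.300624
  t * PV_t at t = 1.5000: 1.880421
  t * PV_t at t = 2.0000: 2.416605
  t * PV_t at t = 2.5000: 2.911572
  t * PV_t at t = 3.0000: 243.910545
Macaulay duration D = 253.094465 / 87.580082 = 2.889863
Modified duration = D / (1 + y/m) = 2.889863 / (1 + 0.037500) = 2.785410


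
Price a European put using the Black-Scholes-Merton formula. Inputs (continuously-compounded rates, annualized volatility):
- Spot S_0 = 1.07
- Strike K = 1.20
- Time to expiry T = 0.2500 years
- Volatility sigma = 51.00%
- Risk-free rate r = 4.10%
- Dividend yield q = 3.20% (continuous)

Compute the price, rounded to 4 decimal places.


d1 = (ln(S/K) + (r - q + 0.5*sigma^2) * T) / (sigma * sqrt(T)) = -0.31333493
d2 = d1 - sigma * sqrt(T) = -0.56833493
exp(-rT) = 0.98980235; exp(-qT) = 0.99203191
P = K * exp(-rT) * N(-d2) - S_0 * exp(-qT) * N(-d1)
N(-d1) = 0.62298689; N(-d2) = 0.71509622
P = 1.2000 * 0.98980235 * 0.71509622 - 1.0700 * 0.99203191 * 0.62298689 = 0.1881

Answer: Price = 0.1881


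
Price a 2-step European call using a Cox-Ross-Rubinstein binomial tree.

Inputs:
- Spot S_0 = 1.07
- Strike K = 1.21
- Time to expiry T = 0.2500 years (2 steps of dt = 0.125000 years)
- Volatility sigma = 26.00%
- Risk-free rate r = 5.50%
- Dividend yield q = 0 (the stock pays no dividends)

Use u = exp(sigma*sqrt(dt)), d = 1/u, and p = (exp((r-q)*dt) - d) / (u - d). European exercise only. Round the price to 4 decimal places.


dt = T/N = 0.125000
u = exp(sigma*sqrt(dt)) = 1.096281; d = 1/u = 0.912175
p = (exp((r-q)*dt) - d) / (u - d) = 0.514506
Discount per step: exp(-r*dt) = 0.993149
Stock lattice S(k, i) with i counting down-moves:
  k=0: S(0,0) = 1.0700
  k=1: S(1,0) = 1.1730; S(1,1) = 0.9760
  k=2: S(2,0) = 1.2860; S(2,1) = 1.0700; S(2,2) = 0.8903
Terminal payoffs V(N, i) = max(S_T - K, 0):
  V(2,0) = 0.075961; V(2,1) = 0.000000; V(2,2) = 0.000000
Backward induction: V(k, i) = exp(-r*dt) * [p * V(k+1, i) + (1-p) * V(k+1, i+1)].
  V(1,0) = exp(-r*dt) * [p*0.075961 + (1-p)*0.000000] = 0.038815
  V(1,1) = exp(-r*dt) * [p*0.000000 + (1-p)*0.000000] = 0.000000
  V(0,0) = exp(-r*dt) * [p*0.038815 + (1-p)*0.000000] = 0.019834

Answer: Price = V(0,0) = 0.0198


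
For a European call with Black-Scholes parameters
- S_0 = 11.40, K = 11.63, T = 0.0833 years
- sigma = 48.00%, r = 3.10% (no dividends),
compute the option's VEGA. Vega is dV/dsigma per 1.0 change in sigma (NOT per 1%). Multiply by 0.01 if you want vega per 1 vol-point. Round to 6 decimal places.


d1 = -0.0562751306; d2 = -0.1948114796
phi(d1) = 0.3983110770; exp(-qT) = 1.0000000000; exp(-rT) = 0.9974210313
Vega = S * exp(-qT) * phi(d1) * sqrt(T) = 11.4000 * 1.0000000000 * 0.3983110770 * 0.2886173938 = 1.310538

Answer: Vega = 1.310538


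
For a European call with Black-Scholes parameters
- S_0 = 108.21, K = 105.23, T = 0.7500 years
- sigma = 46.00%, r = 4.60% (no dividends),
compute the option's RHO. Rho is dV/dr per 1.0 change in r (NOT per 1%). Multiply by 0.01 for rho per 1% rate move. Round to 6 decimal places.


Answer: Rho = 36.831155

Derivation:
d1 = 0.3558871223; d2 = -0.0424845635
phi(d1) = 0.3744614738; exp(-qT) = 1.0000000000; exp(-rT) = 0.9660883397
N(d2) = 0.4830562086
Rho = K*T*exp(-rT)*N(d2) = 105.2300 * 0.7500 * 0.9660883397 * 0.4830562086 = 36.831155


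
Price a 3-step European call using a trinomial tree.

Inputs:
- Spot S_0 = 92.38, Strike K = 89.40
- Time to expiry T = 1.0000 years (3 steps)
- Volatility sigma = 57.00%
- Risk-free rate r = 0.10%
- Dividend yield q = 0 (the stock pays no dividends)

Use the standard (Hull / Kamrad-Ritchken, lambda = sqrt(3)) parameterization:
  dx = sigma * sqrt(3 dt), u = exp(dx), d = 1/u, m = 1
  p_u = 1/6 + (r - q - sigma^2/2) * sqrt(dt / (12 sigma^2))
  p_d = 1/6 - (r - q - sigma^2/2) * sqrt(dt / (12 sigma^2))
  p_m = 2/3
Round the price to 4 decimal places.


Answer: Price = V(0,0) = 20.0345

Derivation:
dt = T/N = 0.333333; dx = sigma*sqrt(3*dt) = 0.570000
u = exp(dx) = 1.768267; d = 1/u = 0.565525
p_u = 0.119459, p_m = 0.666667, p_d = 0.213874
Discount per step: exp(-r*dt) = 0.999667
Stock lattice S(k, j) with j the centered position index:
  k=0: S(0,+0) = 92.3800
  k=1: S(1,-1) = 52.2432; S(1,+0) = 92.3800; S(1,+1) = 163.3525
  k=2: S(2,-2) = 29.5449; S(2,-1) = 52.2432; S(2,+0) = 92.3800; S(2,+1) = 163.3525; S(2,+2) = 288.8509
  k=3: S(3,-3) = 16.7084; S(3,-2) = 29.5449; S(3,-1) = 52.2432; S(3,+0) = 92.3800; S(3,+1) = 163.3525; S(3,+2) = 288.8509; S(3,+3) = 510.7655
Terminal payoffs V(N, j) = max(S_T - K, 0):
  V(3,-3) = 0.000000; V(3,-2) = 0.000000; V(3,-1) = 0.000000; V(3,+0) = 2.980000; V(3,+1) = 73.952510; V(3,+2) = 199.450862; V(3,+3) = 421.365461
Backward induction: V(k, j) = exp(-r*dt) * [p_u * V(k+1, j+1) + p_m * V(k+1, j) + p_d * V(k+1, j-1)]
  V(2,-2) = exp(-r*dt) * [p_u*0.000000 + p_m*0.000000 + p_d*0.000000] = 0.000000
  V(2,-1) = exp(-r*dt) * [p_u*2.980000 + p_m*0.000000 + p_d*0.000000] = 0.355869
  V(2,+0) = exp(-r*dt) * [p_u*73.952510 + p_m*2.980000 + p_d*0.000000] = 10.817358
  V(2,+1) = exp(-r*dt) * [p_u*199.450862 + p_m*73.952510 + p_d*2.980000] = 73.740648
  V(2,+2) = exp(-r*dt) * [p_u*421.365461 + p_m*199.450862 + p_d*73.952510] = 199.053342
  V(1,-1) = exp(-r*dt) * [p_u*10.817358 + p_m*0.355869 + p_d*0.000000] = 1.528968
  V(1,+0) = exp(-r*dt) * [p_u*73.740648 + p_m*10.817358 + p_d*0.355869] = 16.091307
  V(1,+1) = exp(-r*dt) * [p_u*199.053342 + p_m*73.740648 + p_d*10.817358] = 75.227632
  V(0,+0) = exp(-r*dt) * [p_u*75.227632 + p_m*16.091307 + p_d*1.528968] = 20.034488


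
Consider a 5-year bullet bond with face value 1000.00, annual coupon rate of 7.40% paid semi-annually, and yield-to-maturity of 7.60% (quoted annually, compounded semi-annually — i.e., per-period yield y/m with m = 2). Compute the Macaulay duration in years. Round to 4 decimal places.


Answer: Macaulay duration = 4.2655 years

Derivation:
Coupon per period c = face * coupon_rate / m = 37.000000
Periods per year m = 2; per-period yield y/m = 0.038000
Number of cashflows N = 10
Cashflows (t years, CF_t, discount factor 1/(1+y/m)^(m*t), PV):
  t = 0.5000: CF_t = 37.000000, DF = 0.963391, PV = 35.645472
  t = 1.0000: CF_t = 37.000000, DF = 0.928122, PV = 34.340532
  t = 1.5000: CF_t = 37.000000, DF = 0.894145, PV = 33.083364
  t = 2.0000: CF_t = 37.000000, DF = 0.861411, PV = 31.872220
  t = 2.5000: CF_t = 37.000000, DF = 0.829876, PV = 30.705414
  t = 3.0000: CF_t = 37.000000, DF = 0.799495, PV = 29.581324
  t = 3.5000: CF_t = 37.000000, DF = 0.770227, PV = 28.498385
  t = 4.0000: CF_t = 37.000000, DF = 0.742030, PV = 27.455092
  t = 4.5000: CF_t = 37.000000, DF = 0.714865, PV = 26.449992
  t = 5.0000: CF_t = 1037.000000, DF = 0.688694, PV = 714.175950
Price P = sum_t PV_t = 991.807744
Macaulay numerator sum_t t * PV_t:
  t * PV_t at t = 0.5000: 17.822736
  t * PV_t at t = 1.0000: 34.340532
  t * PV_t at t = 1.5000: 49.625046
  t * PV_t at t = 2.0000: 63.744439
  t * PV_t at t = 2.5000: 76.763535
  t * PV_t at t = 3.0000: 88.743971
  t * PV_t at t = 3.5000: 99.744348
  t * PV_t at t = 4.0000: 109.820366
  t * PV_t at t = 4.5000: 119.024963
  t * PV_t at t = 5.0000: 3570.879751
Macaulay duration D = (sum_t t * PV_t) / P = 4230.509687 / 991.807744 = 4.265453


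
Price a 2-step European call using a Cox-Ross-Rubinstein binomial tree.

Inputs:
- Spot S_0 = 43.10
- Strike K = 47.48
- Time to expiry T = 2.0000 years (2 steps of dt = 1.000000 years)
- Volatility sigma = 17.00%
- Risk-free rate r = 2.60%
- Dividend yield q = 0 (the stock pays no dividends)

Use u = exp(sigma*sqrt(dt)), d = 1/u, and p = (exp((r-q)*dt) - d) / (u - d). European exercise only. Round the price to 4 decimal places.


dt = T/N = 1.000000
u = exp(sigma*sqrt(dt)) = 1.185305; d = 1/u = 0.843665
p = (exp((r-q)*dt) - d) / (u - d) = 0.534704
Discount per step: exp(-r*dt) = 0.974335
Stock lattice S(k, i) with i counting down-moves:
  k=0: S(0,0) = 43.1000
  k=1: S(1,0) = 51.0866; S(1,1) = 36.3620
  k=2: S(2,0) = 60.5532; S(2,1) = 43.1000; S(2,2) = 30.6773
Terminal payoffs V(N, i) = max(S_T - K, 0):
  V(2,0) = 13.073241; V(2,1) = 0.000000; V(2,2) = 0.000000
Backward induction: V(k, i) = exp(-r*dt) * [p * V(k+1, i) + (1-p) * V(k+1, i+1)].
  V(1,0) = exp(-r*dt) * [p*13.073241 + (1-p)*0.000000] = 6.810903
  V(1,1) = exp(-r*dt) * [p*0.000000 + (1-p)*0.000000] = 0.000000
  V(0,0) = exp(-r*dt) * [p*6.810903 + (1-p)*0.000000] = 3.548347

Answer: Price = V(0,0) = 3.5483


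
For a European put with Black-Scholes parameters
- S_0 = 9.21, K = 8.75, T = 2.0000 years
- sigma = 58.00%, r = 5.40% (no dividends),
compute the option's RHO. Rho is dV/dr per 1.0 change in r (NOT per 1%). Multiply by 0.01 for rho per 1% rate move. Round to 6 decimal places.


d1 = 0.6042546252; d2 = -0.2159892410
phi(d1) = 0.3323720320; exp(-qT) = 1.0000000000; exp(-rT) = 0.8976275964
N(-d2) = 0.5855019330
Rho = -K*T*exp(-rT)*N(-d2) = -8.7500 * 2.0000 * 0.8976275964 * 0.5855019330 = -9.197347

Answer: Rho = -9.197347


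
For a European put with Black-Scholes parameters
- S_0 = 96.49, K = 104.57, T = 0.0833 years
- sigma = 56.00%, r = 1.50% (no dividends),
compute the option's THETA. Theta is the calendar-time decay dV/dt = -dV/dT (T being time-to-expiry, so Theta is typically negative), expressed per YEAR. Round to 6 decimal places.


d1 = -0.4090090314; d2 = -0.5706347719
phi(d1) = 0.3669305349; exp(-qT) = 1.0000000000; exp(-rT) = 0.9987512803
Theta = -S*exp(-qT)*phi(d1)*sigma/(2*sqrt(T)) + r*K*exp(-rT)*N(-d2) - q*S*exp(-qT)*N(-d1)
N(-d1) = 0.6587334833; N(-d2) = 0.7158763786; sqrt(T) = 0.2886173938
Term 1 = -96.4900 * 1.0000000000 * 0.3669305349 * 0.5600 / (2 * 0.2886173938) = -34.3480187281
Term 2 = 0.0150 * 104.5700 * 0.9987512803 * 0.7158763786 = 1.1214857214
Term 3 = 0 (no dividend yield, q = 0)
Theta = -34.3480187281 + (1.1214857214) + (0.0000000000) = -33.226533

Answer: Theta = -33.226533


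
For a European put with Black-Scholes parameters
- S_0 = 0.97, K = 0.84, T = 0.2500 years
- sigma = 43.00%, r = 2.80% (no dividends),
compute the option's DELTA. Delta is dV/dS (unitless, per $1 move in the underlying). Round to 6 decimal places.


Answer: Delta = -0.209162

Derivation:
d1 = 0.8093333938; d2 = 0.5943333938
phi(d1) = 0.2875240401; exp(-qT) = 1.0000000000; exp(-rT) = 0.9930244429
N(-d1) = 0.2091617015
Delta = -exp(-qT) * N(-d1) = -1.0000000000 * 0.2091617015 = -0.209162


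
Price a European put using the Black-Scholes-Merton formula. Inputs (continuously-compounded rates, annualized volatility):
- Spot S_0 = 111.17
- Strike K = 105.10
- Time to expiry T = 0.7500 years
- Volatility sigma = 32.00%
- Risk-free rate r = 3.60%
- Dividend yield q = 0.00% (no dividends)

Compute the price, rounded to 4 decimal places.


Answer: Price = 7.8497

Derivation:
d1 = (ln(S/K) + (r - q + 0.5*sigma^2) * T) / (sigma * sqrt(T)) = 0.43859959
d2 = d1 - sigma * sqrt(T) = 0.16147146
exp(-rT) = 0.97336124; exp(-qT) = 1.00000000
P = K * exp(-rT) * N(-d2) - S_0 * exp(-qT) * N(-d1)
N(-d1) = 0.33047585; N(-d2) = 0.43586104
P = 105.1000 * 0.97336124 * 0.43586104 - 111.1700 * 1.00000000 * 0.33047585 = 7.8497


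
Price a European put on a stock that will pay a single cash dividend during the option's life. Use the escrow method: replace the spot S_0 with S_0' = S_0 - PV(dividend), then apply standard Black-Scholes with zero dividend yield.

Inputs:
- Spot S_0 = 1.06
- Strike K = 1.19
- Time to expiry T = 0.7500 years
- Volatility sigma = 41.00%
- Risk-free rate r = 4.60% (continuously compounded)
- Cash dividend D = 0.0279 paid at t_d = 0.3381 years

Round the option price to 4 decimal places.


Answer: Price = 0.2192

Derivation:
PV(D) = D * exp(-r * t_d) = 0.0279 * 0.98456772 = 0.02746944
S_0' = S_0 - PV(D) = 1.0600 - 0.02746944 = 1.03253056
d1 = (ln(S_0'/K) + (r + sigma^2/2)*T) / (sigma*sqrt(T)) = -0.12505453
d2 = d1 - sigma*sqrt(T) = -0.48012494
exp(-rT) = 0.96608834
N(-d1) = 0.54975981; N(-d2) = 0.68443072
P = K * exp(-rT) * N(-d2) - S_0' * N(-d1) = 1.1900 * 0.96608834 * 0.68443072 - 1.03253056 * 0.54975981 = 0.2192


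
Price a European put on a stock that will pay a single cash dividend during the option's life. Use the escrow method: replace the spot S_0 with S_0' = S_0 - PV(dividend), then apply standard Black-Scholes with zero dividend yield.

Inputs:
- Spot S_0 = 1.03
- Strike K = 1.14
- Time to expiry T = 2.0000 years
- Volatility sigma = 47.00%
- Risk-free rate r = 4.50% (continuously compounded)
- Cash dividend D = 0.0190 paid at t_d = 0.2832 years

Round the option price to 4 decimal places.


PV(D) = D * exp(-r * t_d) = 0.0190 * 0.98733686 = 0.01875940
S_0' = S_0 - PV(D) = 1.0300 - 0.01875940 = 1.01124060
d1 = (ln(S_0'/K) + (r + sigma^2/2)*T) / (sigma*sqrt(T)) = 0.28743083
d2 = d1 - sigma*sqrt(T) = -0.37724955
exp(-rT) = 0.91393119
N(-d1) = 0.38689123; N(-d2) = 0.64700592
P = K * exp(-rT) * N(-d2) - S_0' * N(-d1) = 1.1400 * 0.91393119 * 0.64700592 - 1.01124060 * 0.38689123 = 0.2829

Answer: Price = 0.2829


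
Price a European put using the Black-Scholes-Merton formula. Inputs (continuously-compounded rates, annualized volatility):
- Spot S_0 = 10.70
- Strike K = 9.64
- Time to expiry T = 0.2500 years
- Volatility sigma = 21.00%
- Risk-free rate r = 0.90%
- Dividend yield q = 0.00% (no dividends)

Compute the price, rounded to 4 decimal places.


Answer: Price = 0.0862

Derivation:
d1 = (ln(S/K) + (r - q + 0.5*sigma^2) * T) / (sigma * sqrt(T)) = 1.06747746
d2 = d1 - sigma * sqrt(T) = 0.96247746
exp(-rT) = 0.99775253; exp(-qT) = 1.00000000
P = K * exp(-rT) * N(-d2) - S_0 * exp(-qT) * N(-d1)
N(-d1) = 0.14287814; N(-d2) = 0.16790491
P = 9.6400 * 0.99775253 * 0.16790491 - 10.7000 * 1.00000000 * 0.14287814 = 0.0862


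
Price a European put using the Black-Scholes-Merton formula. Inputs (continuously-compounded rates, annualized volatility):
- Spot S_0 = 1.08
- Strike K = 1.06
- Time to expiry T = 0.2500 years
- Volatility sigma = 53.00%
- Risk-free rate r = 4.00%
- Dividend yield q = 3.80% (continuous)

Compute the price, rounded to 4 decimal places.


d1 = (ln(S/K) + (r - q + 0.5*sigma^2) * T) / (sigma * sqrt(T)) = 0.20492314
d2 = d1 - sigma * sqrt(T) = -0.06007686
exp(-rT) = 0.99004983; exp(-qT) = 0.99054498
P = K * exp(-rT) * N(-d2) - S_0 * exp(-qT) * N(-d1)
N(-d1) = 0.41881609; N(-d2) = 0.52395279
P = 1.0600 * 0.99004983 * 0.52395279 - 1.0800 * 0.99054498 * 0.41881609 = 0.1018

Answer: Price = 0.1018


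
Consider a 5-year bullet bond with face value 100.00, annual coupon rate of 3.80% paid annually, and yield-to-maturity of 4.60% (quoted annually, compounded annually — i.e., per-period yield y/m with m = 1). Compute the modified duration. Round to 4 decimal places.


Answer: Modified duration = 4.4357

Derivation:
Coupon per period c = face * coupon_rate / m = 3.800000
Periods per year m = 1; per-period yield y/m = 0.046000
Number of cashflows N = 5
Cashflows (t years, CF_t, discount factor 1/(1+y/m)^(m*t), PV):
  t = 1.0000: CF_t = 3.800000, DF = 0.956023, PV = 3.632887
  t = 2.0000: CF_t = 3.800000, DF = 0.913980, PV = 3.473124
  t = 3.0000: CF_t = 3.800000, DF = 0.873786, PV = 3.320386
  t = 4.0000: CF_t = 3.800000, DF = 0.835359, PV = 3.174365
  t = 5.0000: CF_t = 103.800000, DF = 0.798623, PV = 82.897022
Price P = sum_t PV_t = 96.497784
First compute Macaulay numerator sum_t t * PV_t:
  t * PV_t at t = 1.0000: 3.632887
  t * PV_t at t = 2.0000: 6.946247
  t * PV_t at t = 3.0000: 9.961157
  t * PV_t at t = 4.0000: 12.697460
  t * PV_t at t = 5.0000: 414.485112
Macaulay duration D = 447.722863 / 96.497784 = 4.639722
Modified duration = D / (1 + y/m) = 4.639722 / (1 + 0.046000) = 4.435680


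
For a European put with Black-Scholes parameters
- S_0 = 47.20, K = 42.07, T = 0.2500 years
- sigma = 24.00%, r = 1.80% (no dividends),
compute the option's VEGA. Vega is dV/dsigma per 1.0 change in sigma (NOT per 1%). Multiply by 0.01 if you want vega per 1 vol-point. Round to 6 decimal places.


Answer: Vega = 5.389200

Derivation:
d1 = 1.0563249582; d2 = 0.9363249582
phi(d1) = 0.2283559366; exp(-qT) = 1.0000000000; exp(-rT) = 0.9955101098
Vega = S * exp(-qT) * phi(d1) * sqrt(T) = 47.2000 * 1.0000000000 * 0.2283559366 * 0.5000000000 = 5.389200


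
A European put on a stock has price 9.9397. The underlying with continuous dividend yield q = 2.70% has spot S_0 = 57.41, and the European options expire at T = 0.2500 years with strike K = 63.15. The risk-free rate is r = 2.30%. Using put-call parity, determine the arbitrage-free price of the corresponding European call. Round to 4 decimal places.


Put-call parity: C - P = S_0 * exp(-qT) - K * exp(-rT).
S_0 * exp(-qT) = 57.4100 * 0.99327273 = 57.02378743
K * exp(-rT) = 63.1500 * 0.99426650 = 62.78792945
C = P + S*exp(-qT) - K*exp(-rT)
C = 9.9397 + 57.02378743 - 62.78792945 = 4.1756

Answer: Call price = 4.1756


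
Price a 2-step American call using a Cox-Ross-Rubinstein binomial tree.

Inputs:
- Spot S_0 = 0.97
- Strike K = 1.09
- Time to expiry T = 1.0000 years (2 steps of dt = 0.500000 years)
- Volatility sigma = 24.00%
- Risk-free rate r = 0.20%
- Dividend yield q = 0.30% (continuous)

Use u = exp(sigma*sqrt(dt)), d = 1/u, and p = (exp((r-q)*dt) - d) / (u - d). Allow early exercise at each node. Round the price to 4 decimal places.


dt = T/N = 0.500000
u = exp(sigma*sqrt(dt)) = 1.184956; d = 1/u = 0.843913
p = (exp((r-q)*dt) - d) / (u - d) = 0.456209
Discount per step: exp(-r*dt) = 0.999000
Stock lattice S(k, i) with i counting down-moves:
  k=0: S(0,0) = 0.9700
  k=1: S(1,0) = 1.1494; S(1,1) = 0.8186
  k=2: S(2,0) = 1.3620; S(2,1) = 0.9700; S(2,2) = 0.6908
Terminal payoffs V(N, i) = max(S_T - K, 0):
  V(2,0) = 0.271997; V(2,1) = 0.000000; V(2,2) = 0.000000
Backward induction: V(k, i) = exp(-r*dt) * [p * V(k+1, i) + (1-p) * V(k+1, i+1)]; then take max(V_cont, immediate exercise) for American.
  V(1,0) = exp(-r*dt) * [p*0.271997 + (1-p)*0.000000] = 0.123964; exercise = 0.059407; V(1,0) = max -> 0.123964
  V(1,1) = exp(-r*dt) * [p*0.000000 + (1-p)*0.000000] = 0.000000; exercise = 0.000000; V(1,1) = max -> 0.000000
  V(0,0) = exp(-r*dt) * [p*0.123964 + (1-p)*0.000000] = 0.056497; exercise = 0.000000; V(0,0) = max -> 0.056497

Answer: Price = V(0,0) = 0.0565


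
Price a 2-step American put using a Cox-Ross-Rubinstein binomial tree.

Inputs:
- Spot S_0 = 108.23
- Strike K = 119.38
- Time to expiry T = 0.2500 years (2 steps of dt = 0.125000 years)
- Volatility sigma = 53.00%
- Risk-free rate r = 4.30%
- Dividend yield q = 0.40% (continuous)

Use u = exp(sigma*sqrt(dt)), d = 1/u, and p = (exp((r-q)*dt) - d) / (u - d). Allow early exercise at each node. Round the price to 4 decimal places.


Answer: Price = V(0,0) = 18.4825

Derivation:
dt = T/N = 0.125000
u = exp(sigma*sqrt(dt)) = 1.206089; d = 1/u = 0.829126
p = (exp((r-q)*dt) - d) / (u - d) = 0.466255
Discount per step: exp(-r*dt) = 0.994639
Stock lattice S(k, i) with i counting down-moves:
  k=0: S(0,0) = 108.2300
  k=1: S(1,0) = 130.5351; S(1,1) = 89.7363
  k=2: S(2,0) = 157.4370; S(2,1) = 108.2300; S(2,2) = 74.4027
Terminal payoffs V(N, i) = max(K - S_T, 0):
  V(2,0) = 0.000000; V(2,1) = 11.150000; V(2,2) = 44.977317
Backward induction: V(k, i) = exp(-r*dt) * [p * V(k+1, i) + (1-p) * V(k+1, i+1)]; then take max(V_cont, immediate exercise) for American.
  V(1,0) = exp(-r*dt) * [p*0.000000 + (1-p)*11.150000] = 5.919359; exercise = 0.000000; V(1,0) = max -> 5.919359
  V(1,1) = exp(-r*dt) * [p*11.150000 + (1-p)*44.977317] = 29.048617; exercise = 29.643707; V(1,1) = max -> 29.643707
  V(0,0) = exp(-r*dt) * [p*5.919359 + (1-p)*29.643707] = 18.482509; exercise = 11.150000; V(0,0) = max -> 18.482509


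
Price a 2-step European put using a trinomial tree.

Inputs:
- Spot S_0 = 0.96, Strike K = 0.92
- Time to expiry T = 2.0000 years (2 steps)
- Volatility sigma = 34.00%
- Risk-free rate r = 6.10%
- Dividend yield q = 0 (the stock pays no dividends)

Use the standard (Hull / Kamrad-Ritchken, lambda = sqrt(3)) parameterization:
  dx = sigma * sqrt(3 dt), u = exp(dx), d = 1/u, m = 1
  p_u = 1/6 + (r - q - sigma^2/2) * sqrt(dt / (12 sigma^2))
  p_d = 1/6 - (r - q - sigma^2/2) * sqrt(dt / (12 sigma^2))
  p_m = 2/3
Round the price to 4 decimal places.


Answer: Price = V(0,0) = 0.0898

Derivation:
dt = T/N = 1.000000; dx = sigma*sqrt(3*dt) = 0.588897
u = exp(dx) = 1.802000; d = 1/u = 0.554939
p_u = 0.169384, p_m = 0.666667, p_d = 0.163950
Discount per step: exp(-r*dt) = 0.940823
Stock lattice S(k, j) with j the centered position index:
  k=0: S(0,+0) = 0.9600
  k=1: S(1,-1) = 0.5327; S(1,+0) = 0.9600; S(1,+1) = 1.7299
  k=2: S(2,-2) = 0.2956; S(2,-1) = 0.5327; S(2,+0) = 0.9600; S(2,+1) = 1.7299; S(2,+2) = 3.1173
Terminal payoffs V(N, j) = max(K - S_T, 0):
  V(2,-2) = 0.624361; V(2,-1) = 0.387259; V(2,+0) = 0.000000; V(2,+1) = 0.000000; V(2,+2) = 0.000000
Backward induction: V(k, j) = exp(-r*dt) * [p_u * V(k+1, j+1) + p_m * V(k+1, j) + p_d * V(k+1, j-1)]
  V(1,-1) = exp(-r*dt) * [p_u*0.000000 + p_m*0.387259 + p_d*0.624361] = 0.339201
  V(1,+0) = exp(-r*dt) * [p_u*0.000000 + p_m*0.000000 + p_d*0.387259] = 0.059734
  V(1,+1) = exp(-r*dt) * [p_u*0.000000 + p_m*0.000000 + p_d*0.000000] = 0.000000
  V(0,+0) = exp(-r*dt) * [p_u*0.000000 + p_m*0.059734 + p_d*0.339201] = 0.089787
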